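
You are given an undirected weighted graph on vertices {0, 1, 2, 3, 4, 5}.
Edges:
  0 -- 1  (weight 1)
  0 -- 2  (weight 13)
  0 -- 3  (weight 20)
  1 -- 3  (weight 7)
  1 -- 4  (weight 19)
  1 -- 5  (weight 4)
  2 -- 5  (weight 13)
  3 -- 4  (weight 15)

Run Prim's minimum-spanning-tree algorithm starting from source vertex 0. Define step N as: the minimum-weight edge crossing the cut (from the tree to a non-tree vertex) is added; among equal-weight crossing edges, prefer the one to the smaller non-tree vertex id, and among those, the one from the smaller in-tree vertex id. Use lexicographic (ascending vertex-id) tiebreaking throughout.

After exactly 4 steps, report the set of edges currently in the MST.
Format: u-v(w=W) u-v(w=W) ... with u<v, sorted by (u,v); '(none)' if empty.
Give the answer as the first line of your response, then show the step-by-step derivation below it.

0-1(w=1) 0-2(w=13) 1-3(w=7) 1-5(w=4)

step 1: add edge 0-1 (w=1); MST = {0-1(w=1)}
step 2: add edge 1-5 (w=4); MST = {0-1(w=1) 1-5(w=4)}
step 3: add edge 1-3 (w=7); MST = {0-1(w=1) 1-3(w=7) 1-5(w=4)}
step 4: add edge 0-2 (w=13); MST = {0-1(w=1) 0-2(w=13) 1-3(w=7) 1-5(w=4)}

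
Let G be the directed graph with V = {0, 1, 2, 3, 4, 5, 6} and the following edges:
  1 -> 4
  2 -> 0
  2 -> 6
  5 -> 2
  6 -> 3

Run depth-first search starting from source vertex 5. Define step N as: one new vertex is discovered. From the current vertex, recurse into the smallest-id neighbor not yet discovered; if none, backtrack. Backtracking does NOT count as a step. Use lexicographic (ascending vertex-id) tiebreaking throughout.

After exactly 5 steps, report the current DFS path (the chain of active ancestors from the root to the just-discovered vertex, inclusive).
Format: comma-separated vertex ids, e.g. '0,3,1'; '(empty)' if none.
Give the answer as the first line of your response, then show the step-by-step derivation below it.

5,2,6,3

step 1: discover 5; path=5; order=5
step 2: discover 2; path=5>2; order=5,2
step 3: discover 0; path=5>2>0; order=5,2,0
step 4: discover 6; path=5>2>6; order=5,2,0,6
step 5: discover 3; path=5>2>6>3; order=5,2,0,6,3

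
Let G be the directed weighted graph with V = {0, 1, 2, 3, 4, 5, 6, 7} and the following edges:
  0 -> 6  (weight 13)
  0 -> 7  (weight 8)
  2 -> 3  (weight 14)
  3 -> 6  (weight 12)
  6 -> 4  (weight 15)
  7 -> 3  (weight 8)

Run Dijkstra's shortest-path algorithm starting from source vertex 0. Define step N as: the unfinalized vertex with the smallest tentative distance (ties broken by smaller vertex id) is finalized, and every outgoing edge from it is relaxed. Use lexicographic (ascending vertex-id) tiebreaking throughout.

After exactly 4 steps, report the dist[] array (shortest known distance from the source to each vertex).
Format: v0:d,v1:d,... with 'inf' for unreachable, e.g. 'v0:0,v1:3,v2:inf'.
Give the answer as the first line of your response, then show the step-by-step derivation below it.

v0:0,v1:inf,v2:inf,v3:16,v4:28,v5:inf,v6:13,v7:8

step 1: dist = v0:0,v1:inf,v2:inf,v3:inf,v4:inf,v5:inf,v6:13,v7:8
step 2: dist = v0:0,v1:inf,v2:inf,v3:16,v4:inf,v5:inf,v6:13,v7:8
step 3: dist = v0:0,v1:inf,v2:inf,v3:16,v4:28,v5:inf,v6:13,v7:8
step 4: dist = v0:0,v1:inf,v2:inf,v3:16,v4:28,v5:inf,v6:13,v7:8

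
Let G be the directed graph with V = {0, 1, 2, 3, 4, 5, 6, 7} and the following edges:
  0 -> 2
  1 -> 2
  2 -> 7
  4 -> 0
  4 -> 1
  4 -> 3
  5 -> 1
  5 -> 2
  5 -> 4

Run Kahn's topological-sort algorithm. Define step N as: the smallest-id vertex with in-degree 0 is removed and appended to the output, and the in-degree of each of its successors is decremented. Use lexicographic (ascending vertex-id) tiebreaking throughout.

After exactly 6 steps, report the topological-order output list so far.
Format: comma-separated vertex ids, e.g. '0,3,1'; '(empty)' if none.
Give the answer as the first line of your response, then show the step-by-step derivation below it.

5,4,0,1,2,3

step 1: output 5; order=[5]; indeg=(1,1,2,1,0,0,0,1)
step 2: output 4; order=[5,4]; indeg=(0,0,2,0,0,0,0,1)
step 3: output 0; order=[5,4,0]; indeg=(0,0,1,0,0,0,0,1)
step 4: output 1; order=[5,4,0,1]; indeg=(0,0,0,0,0,0,0,1)
step 5: output 2; order=[5,4,0,1,2]; indeg=(0,0,0,0,0,0,0,0)
step 6: output 3; order=[5,4,0,1,2,3]; indeg=(0,0,0,0,0,0,0,0)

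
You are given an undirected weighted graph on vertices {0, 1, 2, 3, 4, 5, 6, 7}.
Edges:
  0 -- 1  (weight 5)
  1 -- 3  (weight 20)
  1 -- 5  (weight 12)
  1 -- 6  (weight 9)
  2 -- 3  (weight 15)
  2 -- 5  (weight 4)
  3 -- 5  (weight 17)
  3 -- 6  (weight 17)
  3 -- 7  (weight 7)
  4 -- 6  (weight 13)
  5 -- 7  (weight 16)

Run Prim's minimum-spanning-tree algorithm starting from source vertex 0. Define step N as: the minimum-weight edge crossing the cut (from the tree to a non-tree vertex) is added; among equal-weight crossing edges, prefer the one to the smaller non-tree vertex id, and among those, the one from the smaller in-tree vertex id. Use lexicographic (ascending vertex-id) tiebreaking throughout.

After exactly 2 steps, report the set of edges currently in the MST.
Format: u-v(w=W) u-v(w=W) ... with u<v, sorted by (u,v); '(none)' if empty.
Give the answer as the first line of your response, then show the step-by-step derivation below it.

0-1(w=5) 1-6(w=9)

step 1: add edge 0-1 (w=5); MST = {0-1(w=5)}
step 2: add edge 1-6 (w=9); MST = {0-1(w=5) 1-6(w=9)}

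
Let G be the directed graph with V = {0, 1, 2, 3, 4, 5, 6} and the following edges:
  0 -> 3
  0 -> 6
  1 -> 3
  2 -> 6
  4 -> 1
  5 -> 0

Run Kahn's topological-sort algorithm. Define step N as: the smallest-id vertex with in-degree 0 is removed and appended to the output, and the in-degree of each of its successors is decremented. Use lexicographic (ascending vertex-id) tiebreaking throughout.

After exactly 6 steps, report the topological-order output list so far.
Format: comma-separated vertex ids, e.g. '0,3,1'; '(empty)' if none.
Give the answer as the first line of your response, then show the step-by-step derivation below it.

2,4,1,5,0,3

step 1: output 2; order=[2]; indeg=(1,1,0,2,0,0,1)
step 2: output 4; order=[2,4]; indeg=(1,0,0,2,0,0,1)
step 3: output 1; order=[2,4,1]; indeg=(1,0,0,1,0,0,1)
step 4: output 5; order=[2,4,1,5]; indeg=(0,0,0,1,0,0,1)
step 5: output 0; order=[2,4,1,5,0]; indeg=(0,0,0,0,0,0,0)
step 6: output 3; order=[2,4,1,5,0,3]; indeg=(0,0,0,0,0,0,0)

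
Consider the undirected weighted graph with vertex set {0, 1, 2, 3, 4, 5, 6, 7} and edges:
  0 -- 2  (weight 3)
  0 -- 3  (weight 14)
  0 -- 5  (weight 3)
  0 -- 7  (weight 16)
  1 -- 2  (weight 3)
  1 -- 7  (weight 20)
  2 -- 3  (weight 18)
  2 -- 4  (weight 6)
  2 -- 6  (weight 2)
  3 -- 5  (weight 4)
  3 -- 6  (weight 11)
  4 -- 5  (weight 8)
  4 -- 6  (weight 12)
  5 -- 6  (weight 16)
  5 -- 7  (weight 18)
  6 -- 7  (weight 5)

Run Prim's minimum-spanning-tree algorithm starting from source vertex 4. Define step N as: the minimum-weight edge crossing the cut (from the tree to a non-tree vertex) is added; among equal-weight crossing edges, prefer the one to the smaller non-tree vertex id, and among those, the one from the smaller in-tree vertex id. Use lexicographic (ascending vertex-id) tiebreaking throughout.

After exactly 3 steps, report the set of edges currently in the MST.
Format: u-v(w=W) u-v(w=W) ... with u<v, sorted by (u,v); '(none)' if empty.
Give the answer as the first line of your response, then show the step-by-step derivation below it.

0-2(w=3) 2-4(w=6) 2-6(w=2)

step 1: add edge 2-4 (w=6); MST = {2-4(w=6)}
step 2: add edge 2-6 (w=2); MST = {2-4(w=6) 2-6(w=2)}
step 3: add edge 0-2 (w=3); MST = {0-2(w=3) 2-4(w=6) 2-6(w=2)}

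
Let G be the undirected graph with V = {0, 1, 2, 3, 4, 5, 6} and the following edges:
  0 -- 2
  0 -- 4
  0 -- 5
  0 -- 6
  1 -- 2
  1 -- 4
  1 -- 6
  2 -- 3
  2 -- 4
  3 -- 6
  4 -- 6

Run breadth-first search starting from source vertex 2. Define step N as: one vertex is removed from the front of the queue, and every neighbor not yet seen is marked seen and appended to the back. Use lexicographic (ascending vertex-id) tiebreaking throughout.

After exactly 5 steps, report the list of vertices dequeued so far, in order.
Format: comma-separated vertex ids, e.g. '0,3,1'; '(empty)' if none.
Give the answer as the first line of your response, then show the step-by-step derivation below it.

2,0,1,3,4

step 1: dequeue 2; queue=[0,1,3,4]; order=2
step 2: dequeue 0; queue=[1,3,4,5,6]; order=2,0
step 3: dequeue 1; queue=[3,4,5,6]; order=2,0,1
step 4: dequeue 3; queue=[4,5,6]; order=2,0,1,3
step 5: dequeue 4; queue=[5,6]; order=2,0,1,3,4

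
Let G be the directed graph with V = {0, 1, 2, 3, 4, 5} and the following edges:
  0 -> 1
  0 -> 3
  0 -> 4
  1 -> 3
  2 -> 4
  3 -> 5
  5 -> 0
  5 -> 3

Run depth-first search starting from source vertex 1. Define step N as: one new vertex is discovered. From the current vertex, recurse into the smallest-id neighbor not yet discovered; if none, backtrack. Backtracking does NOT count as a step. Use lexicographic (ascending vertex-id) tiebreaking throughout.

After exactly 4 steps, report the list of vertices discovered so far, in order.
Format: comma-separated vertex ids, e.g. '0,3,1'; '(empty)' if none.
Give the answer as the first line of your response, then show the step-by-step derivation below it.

1,3,5,0

step 1: discover 1; path=1; order=1
step 2: discover 3; path=1>3; order=1,3
step 3: discover 5; path=1>3>5; order=1,3,5
step 4: discover 0; path=1>3>5>0; order=1,3,5,0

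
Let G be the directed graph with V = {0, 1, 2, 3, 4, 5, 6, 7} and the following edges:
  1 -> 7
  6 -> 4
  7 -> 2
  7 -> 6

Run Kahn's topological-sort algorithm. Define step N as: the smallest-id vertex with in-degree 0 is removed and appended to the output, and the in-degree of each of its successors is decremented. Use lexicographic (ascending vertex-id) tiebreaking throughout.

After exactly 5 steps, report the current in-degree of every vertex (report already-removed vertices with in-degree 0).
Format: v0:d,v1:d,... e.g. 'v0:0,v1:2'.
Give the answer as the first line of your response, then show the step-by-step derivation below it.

v0:0,v1:0,v2:0,v3:0,v4:1,v5:0,v6:0,v7:0

step 1: output 0; order=[0]; indeg=(0,0,1,0,1,0,1,1)
step 2: output 1; order=[0,1]; indeg=(0,0,1,0,1,0,1,0)
step 3: output 3; order=[0,1,3]; indeg=(0,0,1,0,1,0,1,0)
step 4: output 5; order=[0,1,3,5]; indeg=(0,0,1,0,1,0,1,0)
step 5: output 7; order=[0,1,3,5,7]; indeg=(0,0,0,0,1,0,0,0)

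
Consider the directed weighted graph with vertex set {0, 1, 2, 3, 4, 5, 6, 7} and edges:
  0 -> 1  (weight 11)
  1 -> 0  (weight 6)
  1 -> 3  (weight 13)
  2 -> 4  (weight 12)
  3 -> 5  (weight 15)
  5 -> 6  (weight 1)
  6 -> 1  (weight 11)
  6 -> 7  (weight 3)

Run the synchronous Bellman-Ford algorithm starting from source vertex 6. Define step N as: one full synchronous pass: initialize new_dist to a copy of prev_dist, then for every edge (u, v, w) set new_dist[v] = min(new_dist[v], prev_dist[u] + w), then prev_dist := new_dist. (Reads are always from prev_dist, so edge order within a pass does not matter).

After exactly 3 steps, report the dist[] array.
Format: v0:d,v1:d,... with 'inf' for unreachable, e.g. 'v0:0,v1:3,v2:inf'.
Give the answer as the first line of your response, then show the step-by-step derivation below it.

v0:17,v1:11,v2:inf,v3:24,v4:inf,v5:39,v6:0,v7:3

step 1: dist = v0:inf,v1:11,v2:inf,v3:inf,v4:inf,v5:inf,v6:0,v7:3
step 2: dist = v0:17,v1:11,v2:inf,v3:24,v4:inf,v5:inf,v6:0,v7:3
step 3: dist = v0:17,v1:11,v2:inf,v3:24,v4:inf,v5:39,v6:0,v7:3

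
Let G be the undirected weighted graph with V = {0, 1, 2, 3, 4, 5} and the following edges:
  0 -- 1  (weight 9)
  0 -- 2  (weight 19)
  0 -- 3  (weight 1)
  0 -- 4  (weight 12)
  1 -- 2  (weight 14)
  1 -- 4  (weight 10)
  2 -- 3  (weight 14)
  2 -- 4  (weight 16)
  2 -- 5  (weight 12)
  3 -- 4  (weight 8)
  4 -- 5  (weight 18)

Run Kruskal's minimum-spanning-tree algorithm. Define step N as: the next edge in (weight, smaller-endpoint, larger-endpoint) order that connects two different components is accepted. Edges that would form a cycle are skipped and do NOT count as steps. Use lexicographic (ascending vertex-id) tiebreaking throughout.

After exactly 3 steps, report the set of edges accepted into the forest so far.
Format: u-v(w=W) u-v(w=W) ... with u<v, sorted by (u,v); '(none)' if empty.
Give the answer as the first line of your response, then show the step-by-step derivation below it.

0-1(w=9) 0-3(w=1) 3-4(w=8)

step 1: add edge 0-3 (w=1); MST = {0-3(w=1)}
step 2: add edge 3-4 (w=8); MST = {0-3(w=1) 3-4(w=8)}
step 3: add edge 0-1 (w=9); MST = {0-1(w=9) 0-3(w=1) 3-4(w=8)}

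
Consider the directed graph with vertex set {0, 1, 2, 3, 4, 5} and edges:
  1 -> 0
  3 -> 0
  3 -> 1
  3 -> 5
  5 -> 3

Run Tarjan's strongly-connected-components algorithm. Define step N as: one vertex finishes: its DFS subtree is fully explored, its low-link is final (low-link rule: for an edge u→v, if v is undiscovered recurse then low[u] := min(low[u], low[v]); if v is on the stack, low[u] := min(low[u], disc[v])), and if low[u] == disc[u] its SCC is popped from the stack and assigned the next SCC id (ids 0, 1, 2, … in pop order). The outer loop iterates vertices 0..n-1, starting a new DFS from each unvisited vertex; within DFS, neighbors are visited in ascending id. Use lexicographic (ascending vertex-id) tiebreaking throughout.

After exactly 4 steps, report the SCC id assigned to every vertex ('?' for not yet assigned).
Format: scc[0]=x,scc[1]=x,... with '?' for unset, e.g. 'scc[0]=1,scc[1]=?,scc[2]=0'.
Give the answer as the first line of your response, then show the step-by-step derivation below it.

scc[0]=0,scc[1]=1,scc[2]=2,scc[3]=?,scc[4]=?,scc[5]=?

step 1: low=(low[0]=0,low[1]=?,low[2]=?,low[3]=?,low[4]=?,low[5]=?); scc=(scc[0]=0,scc[1]=?,scc[2]=?,scc[3]=?,scc[4]=?,scc[5]=?)
step 2: low=(low[0]=0,low[1]=1,low[2]=?,low[3]=?,low[4]=?,low[5]=?); scc=(scc[0]=0,scc[1]=1,scc[2]=?,scc[3]=?,scc[4]=?,scc[5]=?)
step 3: low=(low[0]=0,low[1]=1,low[2]=2,low[3]=?,low[4]=?,low[5]=?); scc=(scc[0]=0,scc[1]=1,scc[2]=2,scc[3]=?,scc[4]=?,scc[5]=?)
step 4: low=(low[0]=0,low[1]=1,low[2]=2,low[3]=3,low[4]=?,low[5]=3); scc=(scc[0]=0,scc[1]=1,scc[2]=2,scc[3]=?,scc[4]=?,scc[5]=?)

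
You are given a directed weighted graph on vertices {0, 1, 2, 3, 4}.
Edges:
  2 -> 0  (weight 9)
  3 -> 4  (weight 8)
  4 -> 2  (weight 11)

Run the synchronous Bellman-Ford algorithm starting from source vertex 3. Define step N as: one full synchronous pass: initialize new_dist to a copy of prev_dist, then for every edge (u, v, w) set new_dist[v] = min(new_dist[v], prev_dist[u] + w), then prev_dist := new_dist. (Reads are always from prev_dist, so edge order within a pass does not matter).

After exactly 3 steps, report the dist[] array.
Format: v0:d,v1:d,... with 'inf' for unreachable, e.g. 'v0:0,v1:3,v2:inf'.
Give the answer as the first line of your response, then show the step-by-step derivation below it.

v0:28,v1:inf,v2:19,v3:0,v4:8

step 1: dist = v0:inf,v1:inf,v2:inf,v3:0,v4:8
step 2: dist = v0:inf,v1:inf,v2:19,v3:0,v4:8
step 3: dist = v0:28,v1:inf,v2:19,v3:0,v4:8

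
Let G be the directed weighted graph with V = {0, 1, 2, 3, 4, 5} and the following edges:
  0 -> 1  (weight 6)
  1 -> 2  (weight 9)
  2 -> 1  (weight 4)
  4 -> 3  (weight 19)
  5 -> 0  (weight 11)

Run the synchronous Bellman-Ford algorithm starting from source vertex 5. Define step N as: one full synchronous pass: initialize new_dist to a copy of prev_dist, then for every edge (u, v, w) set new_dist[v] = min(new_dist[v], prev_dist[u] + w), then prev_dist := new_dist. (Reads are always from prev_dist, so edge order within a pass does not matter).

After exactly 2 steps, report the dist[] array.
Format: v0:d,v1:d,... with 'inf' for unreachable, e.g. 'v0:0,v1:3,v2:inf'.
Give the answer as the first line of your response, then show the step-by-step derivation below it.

v0:11,v1:17,v2:inf,v3:inf,v4:inf,v5:0

step 1: dist = v0:11,v1:inf,v2:inf,v3:inf,v4:inf,v5:0
step 2: dist = v0:11,v1:17,v2:inf,v3:inf,v4:inf,v5:0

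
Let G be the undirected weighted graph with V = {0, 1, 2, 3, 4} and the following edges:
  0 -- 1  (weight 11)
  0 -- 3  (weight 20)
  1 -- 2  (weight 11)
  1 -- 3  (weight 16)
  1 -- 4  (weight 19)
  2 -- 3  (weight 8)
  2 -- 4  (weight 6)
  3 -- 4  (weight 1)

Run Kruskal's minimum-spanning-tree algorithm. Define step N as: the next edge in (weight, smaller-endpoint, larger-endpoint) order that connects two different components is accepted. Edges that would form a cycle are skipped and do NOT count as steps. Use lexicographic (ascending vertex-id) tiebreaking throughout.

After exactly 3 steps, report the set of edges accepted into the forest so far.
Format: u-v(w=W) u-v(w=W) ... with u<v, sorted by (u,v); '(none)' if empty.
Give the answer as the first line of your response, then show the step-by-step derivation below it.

0-1(w=11) 2-4(w=6) 3-4(w=1)

step 1: add edge 3-4 (w=1); MST = {3-4(w=1)}
step 2: add edge 2-4 (w=6); MST = {2-4(w=6) 3-4(w=1)}
step 3: add edge 0-1 (w=11); MST = {0-1(w=11) 2-4(w=6) 3-4(w=1)}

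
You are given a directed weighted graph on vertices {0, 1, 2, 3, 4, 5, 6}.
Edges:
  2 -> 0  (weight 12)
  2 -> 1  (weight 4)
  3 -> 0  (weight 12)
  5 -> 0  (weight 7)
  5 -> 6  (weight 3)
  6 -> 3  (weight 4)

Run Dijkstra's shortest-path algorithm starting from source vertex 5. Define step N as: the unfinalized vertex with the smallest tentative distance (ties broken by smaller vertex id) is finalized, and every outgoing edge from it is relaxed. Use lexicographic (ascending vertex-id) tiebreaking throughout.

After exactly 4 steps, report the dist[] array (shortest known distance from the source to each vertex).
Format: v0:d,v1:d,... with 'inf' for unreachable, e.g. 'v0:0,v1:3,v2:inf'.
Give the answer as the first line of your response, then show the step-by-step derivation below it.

v0:7,v1:inf,v2:inf,v3:7,v4:inf,v5:0,v6:3

step 1: dist = v0:7,v1:inf,v2:inf,v3:inf,v4:inf,v5:0,v6:3
step 2: dist = v0:7,v1:inf,v2:inf,v3:7,v4:inf,v5:0,v6:3
step 3: dist = v0:7,v1:inf,v2:inf,v3:7,v4:inf,v5:0,v6:3
step 4: dist = v0:7,v1:inf,v2:inf,v3:7,v4:inf,v5:0,v6:3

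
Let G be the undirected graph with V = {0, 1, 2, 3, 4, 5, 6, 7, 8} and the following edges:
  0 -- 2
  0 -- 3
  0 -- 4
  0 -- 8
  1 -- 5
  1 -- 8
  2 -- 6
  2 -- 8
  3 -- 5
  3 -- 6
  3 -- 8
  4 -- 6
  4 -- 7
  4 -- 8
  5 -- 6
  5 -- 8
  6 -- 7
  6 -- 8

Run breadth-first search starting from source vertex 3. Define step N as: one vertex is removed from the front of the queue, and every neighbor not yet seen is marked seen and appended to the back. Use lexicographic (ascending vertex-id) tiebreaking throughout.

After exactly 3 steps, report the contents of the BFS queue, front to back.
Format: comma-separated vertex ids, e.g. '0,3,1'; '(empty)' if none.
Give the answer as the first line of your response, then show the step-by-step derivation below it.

6,8,2,4,1

step 1: dequeue 3; queue=[0,5,6,8]; order=3
step 2: dequeue 0; queue=[5,6,8,2,4]; order=3,0
step 3: dequeue 5; queue=[6,8,2,4,1]; order=3,0,5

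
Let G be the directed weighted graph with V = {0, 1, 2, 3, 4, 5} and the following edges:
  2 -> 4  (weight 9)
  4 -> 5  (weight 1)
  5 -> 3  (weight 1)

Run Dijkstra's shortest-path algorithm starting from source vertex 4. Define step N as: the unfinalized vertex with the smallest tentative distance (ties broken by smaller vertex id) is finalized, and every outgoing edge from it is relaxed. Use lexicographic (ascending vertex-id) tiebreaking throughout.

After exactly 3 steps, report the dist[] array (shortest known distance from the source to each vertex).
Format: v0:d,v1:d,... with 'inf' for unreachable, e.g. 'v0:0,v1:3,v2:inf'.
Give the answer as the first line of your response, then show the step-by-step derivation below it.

v0:inf,v1:inf,v2:inf,v3:2,v4:0,v5:1

step 1: dist = v0:inf,v1:inf,v2:inf,v3:inf,v4:0,v5:1
step 2: dist = v0:inf,v1:inf,v2:inf,v3:2,v4:0,v5:1
step 3: dist = v0:inf,v1:inf,v2:inf,v3:2,v4:0,v5:1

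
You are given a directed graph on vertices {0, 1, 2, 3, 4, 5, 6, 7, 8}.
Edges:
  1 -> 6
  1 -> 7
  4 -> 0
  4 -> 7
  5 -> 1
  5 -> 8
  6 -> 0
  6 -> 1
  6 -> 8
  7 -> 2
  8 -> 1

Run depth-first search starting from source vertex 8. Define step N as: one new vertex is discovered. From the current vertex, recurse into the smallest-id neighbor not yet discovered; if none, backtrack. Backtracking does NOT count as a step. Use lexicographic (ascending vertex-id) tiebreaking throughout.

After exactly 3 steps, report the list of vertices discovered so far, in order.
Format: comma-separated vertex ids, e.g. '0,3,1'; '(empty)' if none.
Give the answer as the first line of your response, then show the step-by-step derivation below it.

8,1,6

step 1: discover 8; path=8; order=8
step 2: discover 1; path=8>1; order=8,1
step 3: discover 6; path=8>1>6; order=8,1,6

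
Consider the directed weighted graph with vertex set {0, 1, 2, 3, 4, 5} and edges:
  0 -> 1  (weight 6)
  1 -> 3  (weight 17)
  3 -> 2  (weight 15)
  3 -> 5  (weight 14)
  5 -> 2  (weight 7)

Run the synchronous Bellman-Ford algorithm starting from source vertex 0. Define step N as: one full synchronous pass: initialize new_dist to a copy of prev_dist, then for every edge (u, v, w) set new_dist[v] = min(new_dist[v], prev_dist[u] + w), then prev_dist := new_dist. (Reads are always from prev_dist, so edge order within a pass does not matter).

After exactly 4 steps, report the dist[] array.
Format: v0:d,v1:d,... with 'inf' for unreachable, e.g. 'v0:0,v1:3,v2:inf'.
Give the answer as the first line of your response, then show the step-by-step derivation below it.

v0:0,v1:6,v2:38,v3:23,v4:inf,v5:37

step 1: dist = v0:0,v1:6,v2:inf,v3:inf,v4:inf,v5:inf
step 2: dist = v0:0,v1:6,v2:inf,v3:23,v4:inf,v5:inf
step 3: dist = v0:0,v1:6,v2:38,v3:23,v4:inf,v5:37
step 4: dist = v0:0,v1:6,v2:38,v3:23,v4:inf,v5:37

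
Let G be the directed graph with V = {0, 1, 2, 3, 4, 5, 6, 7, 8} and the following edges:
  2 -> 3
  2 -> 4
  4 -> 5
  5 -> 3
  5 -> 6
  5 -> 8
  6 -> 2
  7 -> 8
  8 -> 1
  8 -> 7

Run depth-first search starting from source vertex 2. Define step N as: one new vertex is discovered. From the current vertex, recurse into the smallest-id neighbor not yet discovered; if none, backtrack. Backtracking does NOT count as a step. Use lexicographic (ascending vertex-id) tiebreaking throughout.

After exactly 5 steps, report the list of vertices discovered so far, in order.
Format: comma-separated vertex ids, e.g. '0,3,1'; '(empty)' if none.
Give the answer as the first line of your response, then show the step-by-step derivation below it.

2,3,4,5,6

step 1: discover 2; path=2; order=2
step 2: discover 3; path=2>3; order=2,3
step 3: discover 4; path=2>4; order=2,3,4
step 4: discover 5; path=2>4>5; order=2,3,4,5
step 5: discover 6; path=2>4>5>6; order=2,3,4,5,6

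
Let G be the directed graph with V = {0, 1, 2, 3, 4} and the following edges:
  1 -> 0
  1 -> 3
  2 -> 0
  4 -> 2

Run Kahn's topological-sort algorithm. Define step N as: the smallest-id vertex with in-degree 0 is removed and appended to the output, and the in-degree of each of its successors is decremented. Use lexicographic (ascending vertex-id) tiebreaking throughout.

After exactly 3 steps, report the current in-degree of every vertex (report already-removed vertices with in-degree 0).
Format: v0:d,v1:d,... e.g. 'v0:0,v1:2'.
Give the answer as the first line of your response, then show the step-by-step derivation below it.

v0:1,v1:0,v2:0,v3:0,v4:0

step 1: output 1; order=[1]; indeg=(1,0,1,0,0)
step 2: output 3; order=[1,3]; indeg=(1,0,1,0,0)
step 3: output 4; order=[1,3,4]; indeg=(1,0,0,0,0)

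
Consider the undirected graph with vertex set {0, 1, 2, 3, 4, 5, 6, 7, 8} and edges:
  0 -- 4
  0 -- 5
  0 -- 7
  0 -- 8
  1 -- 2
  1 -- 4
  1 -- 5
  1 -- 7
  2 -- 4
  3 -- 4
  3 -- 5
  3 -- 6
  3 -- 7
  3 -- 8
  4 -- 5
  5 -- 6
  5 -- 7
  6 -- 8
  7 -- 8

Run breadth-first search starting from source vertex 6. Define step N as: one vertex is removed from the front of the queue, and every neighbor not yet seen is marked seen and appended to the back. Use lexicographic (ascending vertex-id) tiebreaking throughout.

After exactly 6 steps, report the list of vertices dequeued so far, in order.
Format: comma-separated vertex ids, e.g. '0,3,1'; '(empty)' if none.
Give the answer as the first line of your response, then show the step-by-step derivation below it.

6,3,5,8,4,7

step 1: dequeue 6; queue=[3,5,8]; order=6
step 2: dequeue 3; queue=[5,8,4,7]; order=6,3
step 3: dequeue 5; queue=[8,4,7,0,1]; order=6,3,5
step 4: dequeue 8; queue=[4,7,0,1]; order=6,3,5,8
step 5: dequeue 4; queue=[7,0,1,2]; order=6,3,5,8,4
step 6: dequeue 7; queue=[0,1,2]; order=6,3,5,8,4,7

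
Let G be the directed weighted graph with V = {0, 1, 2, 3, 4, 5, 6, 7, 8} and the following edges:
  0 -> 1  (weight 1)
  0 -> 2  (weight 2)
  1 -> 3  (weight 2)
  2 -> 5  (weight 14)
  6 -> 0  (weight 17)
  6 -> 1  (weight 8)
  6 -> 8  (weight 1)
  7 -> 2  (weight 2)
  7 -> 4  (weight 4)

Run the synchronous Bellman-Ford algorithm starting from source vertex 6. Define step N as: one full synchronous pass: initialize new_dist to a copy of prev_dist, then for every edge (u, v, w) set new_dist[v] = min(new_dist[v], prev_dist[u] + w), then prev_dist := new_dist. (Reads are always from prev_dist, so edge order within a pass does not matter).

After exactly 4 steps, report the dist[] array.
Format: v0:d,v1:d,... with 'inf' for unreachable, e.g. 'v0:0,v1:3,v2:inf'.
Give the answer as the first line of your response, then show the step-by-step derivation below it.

v0:17,v1:8,v2:19,v3:10,v4:inf,v5:33,v6:0,v7:inf,v8:1

step 1: dist = v0:17,v1:8,v2:inf,v3:inf,v4:inf,v5:inf,v6:0,v7:inf,v8:1
step 2: dist = v0:17,v1:8,v2:19,v3:10,v4:inf,v5:inf,v6:0,v7:inf,v8:1
step 3: dist = v0:17,v1:8,v2:19,v3:10,v4:inf,v5:33,v6:0,v7:inf,v8:1
step 4: dist = v0:17,v1:8,v2:19,v3:10,v4:inf,v5:33,v6:0,v7:inf,v8:1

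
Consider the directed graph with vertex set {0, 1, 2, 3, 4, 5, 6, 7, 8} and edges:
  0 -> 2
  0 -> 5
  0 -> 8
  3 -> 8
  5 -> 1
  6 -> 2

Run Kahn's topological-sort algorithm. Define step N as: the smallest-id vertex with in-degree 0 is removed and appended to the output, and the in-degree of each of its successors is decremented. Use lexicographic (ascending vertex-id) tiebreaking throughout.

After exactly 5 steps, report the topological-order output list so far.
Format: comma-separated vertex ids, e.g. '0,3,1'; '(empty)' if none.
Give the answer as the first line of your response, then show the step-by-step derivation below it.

0,3,4,5,1

step 1: output 0; order=[0]; indeg=(0,1,1,0,0,0,0,0,1)
step 2: output 3; order=[0,3]; indeg=(0,1,1,0,0,0,0,0,0)
step 3: output 4; order=[0,3,4]; indeg=(0,1,1,0,0,0,0,0,0)
step 4: output 5; order=[0,3,4,5]; indeg=(0,0,1,0,0,0,0,0,0)
step 5: output 1; order=[0,3,4,5,1]; indeg=(0,0,1,0,0,0,0,0,0)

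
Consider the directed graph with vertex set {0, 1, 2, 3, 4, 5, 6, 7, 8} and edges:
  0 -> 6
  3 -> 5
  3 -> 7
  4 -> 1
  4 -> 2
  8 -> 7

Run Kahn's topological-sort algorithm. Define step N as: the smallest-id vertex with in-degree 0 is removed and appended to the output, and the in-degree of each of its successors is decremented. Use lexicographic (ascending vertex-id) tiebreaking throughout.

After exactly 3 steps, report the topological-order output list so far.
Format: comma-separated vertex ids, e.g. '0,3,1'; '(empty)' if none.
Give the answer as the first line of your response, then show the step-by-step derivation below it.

0,3,4

step 1: output 0; order=[0]; indeg=(0,1,1,0,0,1,0,2,0)
step 2: output 3; order=[0,3]; indeg=(0,1,1,0,0,0,0,1,0)
step 3: output 4; order=[0,3,4]; indeg=(0,0,0,0,0,0,0,1,0)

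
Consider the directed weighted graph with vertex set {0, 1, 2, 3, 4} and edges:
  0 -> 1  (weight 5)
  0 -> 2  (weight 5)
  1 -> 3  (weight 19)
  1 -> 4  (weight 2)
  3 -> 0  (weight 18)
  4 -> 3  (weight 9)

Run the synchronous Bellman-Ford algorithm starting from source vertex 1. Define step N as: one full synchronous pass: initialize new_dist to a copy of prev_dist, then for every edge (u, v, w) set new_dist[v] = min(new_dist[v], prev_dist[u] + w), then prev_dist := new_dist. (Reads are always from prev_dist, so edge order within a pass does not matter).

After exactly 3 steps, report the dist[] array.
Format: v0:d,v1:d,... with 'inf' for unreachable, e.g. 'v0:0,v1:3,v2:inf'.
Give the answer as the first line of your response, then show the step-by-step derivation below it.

v0:29,v1:0,v2:42,v3:11,v4:2

step 1: dist = v0:inf,v1:0,v2:inf,v3:19,v4:2
step 2: dist = v0:37,v1:0,v2:inf,v3:11,v4:2
step 3: dist = v0:29,v1:0,v2:42,v3:11,v4:2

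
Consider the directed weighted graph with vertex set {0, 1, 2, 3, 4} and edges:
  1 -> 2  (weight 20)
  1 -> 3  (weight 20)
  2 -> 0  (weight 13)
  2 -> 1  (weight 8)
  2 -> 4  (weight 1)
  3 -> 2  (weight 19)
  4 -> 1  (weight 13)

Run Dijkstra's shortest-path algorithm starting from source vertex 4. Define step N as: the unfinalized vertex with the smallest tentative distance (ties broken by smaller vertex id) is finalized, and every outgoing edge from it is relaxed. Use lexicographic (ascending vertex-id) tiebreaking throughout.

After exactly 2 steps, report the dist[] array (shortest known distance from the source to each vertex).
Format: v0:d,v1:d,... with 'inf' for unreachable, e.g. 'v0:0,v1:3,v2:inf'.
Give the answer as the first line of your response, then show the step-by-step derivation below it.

v0:inf,v1:13,v2:33,v3:33,v4:0

step 1: dist = v0:inf,v1:13,v2:inf,v3:inf,v4:0
step 2: dist = v0:inf,v1:13,v2:33,v3:33,v4:0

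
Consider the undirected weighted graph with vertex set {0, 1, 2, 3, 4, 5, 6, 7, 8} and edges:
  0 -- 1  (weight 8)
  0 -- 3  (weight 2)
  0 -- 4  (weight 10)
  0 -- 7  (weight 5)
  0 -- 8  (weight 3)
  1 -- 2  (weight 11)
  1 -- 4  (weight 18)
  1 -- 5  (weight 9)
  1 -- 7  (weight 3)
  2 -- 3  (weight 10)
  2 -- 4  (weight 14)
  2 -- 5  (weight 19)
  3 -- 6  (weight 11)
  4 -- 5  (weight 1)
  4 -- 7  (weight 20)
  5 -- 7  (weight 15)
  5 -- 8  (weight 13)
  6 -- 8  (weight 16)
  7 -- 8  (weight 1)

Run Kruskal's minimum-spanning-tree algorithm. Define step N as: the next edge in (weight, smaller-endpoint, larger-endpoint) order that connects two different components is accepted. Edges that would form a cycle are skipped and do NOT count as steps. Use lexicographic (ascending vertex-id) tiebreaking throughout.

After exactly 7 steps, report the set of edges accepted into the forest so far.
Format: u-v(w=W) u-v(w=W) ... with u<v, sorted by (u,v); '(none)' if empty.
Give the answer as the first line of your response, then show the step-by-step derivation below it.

0-3(w=2) 0-8(w=3) 1-5(w=9) 1-7(w=3) 2-3(w=10) 4-5(w=1) 7-8(w=1)

step 1: add edge 4-5 (w=1); MST = {4-5(w=1)}
step 2: add edge 7-8 (w=1); MST = {4-5(w=1) 7-8(w=1)}
step 3: add edge 0-3 (w=2); MST = {0-3(w=2) 4-5(w=1) 7-8(w=1)}
step 4: add edge 0-8 (w=3); MST = {0-3(w=2) 0-8(w=3) 4-5(w=1) 7-8(w=1)}
step 5: add edge 1-7 (w=3); MST = {0-3(w=2) 0-8(w=3) 1-7(w=3) 4-5(w=1) 7-8(w=1)}
step 6: add edge 1-5 (w=9); MST = {0-3(w=2) 0-8(w=3) 1-5(w=9) 1-7(w=3) 4-5(w=1) 7-8(w=1)}
step 7: add edge 2-3 (w=10); MST = {0-3(w=2) 0-8(w=3) 1-5(w=9) 1-7(w=3) 2-3(w=10) 4-5(w=1) 7-8(w=1)}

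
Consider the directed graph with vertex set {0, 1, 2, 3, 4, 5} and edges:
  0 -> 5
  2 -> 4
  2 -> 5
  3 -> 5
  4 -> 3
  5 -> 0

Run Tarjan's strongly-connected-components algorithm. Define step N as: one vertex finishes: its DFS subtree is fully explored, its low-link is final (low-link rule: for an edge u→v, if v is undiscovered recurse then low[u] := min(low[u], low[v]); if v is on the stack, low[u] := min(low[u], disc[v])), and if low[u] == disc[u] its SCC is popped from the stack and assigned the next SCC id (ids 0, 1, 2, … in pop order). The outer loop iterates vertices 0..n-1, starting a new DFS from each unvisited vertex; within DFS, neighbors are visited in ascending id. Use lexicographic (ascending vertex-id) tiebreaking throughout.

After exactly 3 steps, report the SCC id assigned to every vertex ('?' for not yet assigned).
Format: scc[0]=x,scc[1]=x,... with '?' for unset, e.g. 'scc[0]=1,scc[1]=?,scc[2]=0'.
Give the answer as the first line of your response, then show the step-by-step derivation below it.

scc[0]=0,scc[1]=1,scc[2]=?,scc[3]=?,scc[4]=?,scc[5]=0

step 1: low=(low[0]=0,low[1]=?,low[2]=?,low[3]=?,low[4]=?,low[5]=0); scc=(scc[0]=?,scc[1]=?,scc[2]=?,scc[3]=?,scc[4]=?,scc[5]=?)
step 2: low=(low[0]=0,low[1]=?,low[2]=?,low[3]=?,low[4]=?,low[5]=0); scc=(scc[0]=0,scc[1]=?,scc[2]=?,scc[3]=?,scc[4]=?,scc[5]=0)
step 3: low=(low[0]=0,low[1]=2,low[2]=?,low[3]=?,low[4]=?,low[5]=0); scc=(scc[0]=0,scc[1]=1,scc[2]=?,scc[3]=?,scc[4]=?,scc[5]=0)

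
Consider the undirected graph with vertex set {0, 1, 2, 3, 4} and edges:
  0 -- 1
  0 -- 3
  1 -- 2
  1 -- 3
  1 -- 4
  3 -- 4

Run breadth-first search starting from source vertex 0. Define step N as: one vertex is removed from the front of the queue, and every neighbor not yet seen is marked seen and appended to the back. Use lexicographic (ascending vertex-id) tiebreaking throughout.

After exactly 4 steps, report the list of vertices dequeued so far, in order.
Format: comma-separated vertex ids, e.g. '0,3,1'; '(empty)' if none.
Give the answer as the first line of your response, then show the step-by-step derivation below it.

0,1,3,2

step 1: dequeue 0; queue=[1,3]; order=0
step 2: dequeue 1; queue=[3,2,4]; order=0,1
step 3: dequeue 3; queue=[2,4]; order=0,1,3
step 4: dequeue 2; queue=[4]; order=0,1,3,2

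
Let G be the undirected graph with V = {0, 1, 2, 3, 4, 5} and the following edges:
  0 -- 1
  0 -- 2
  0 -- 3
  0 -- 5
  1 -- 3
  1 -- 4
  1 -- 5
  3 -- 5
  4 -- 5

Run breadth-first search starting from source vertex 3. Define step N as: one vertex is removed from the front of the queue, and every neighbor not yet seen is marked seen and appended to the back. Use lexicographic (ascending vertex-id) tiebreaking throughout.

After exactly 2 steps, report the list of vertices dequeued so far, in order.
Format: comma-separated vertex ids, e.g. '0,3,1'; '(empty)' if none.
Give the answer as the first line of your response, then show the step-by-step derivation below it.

3,0

step 1: dequeue 3; queue=[0,1,5]; order=3
step 2: dequeue 0; queue=[1,5,2]; order=3,0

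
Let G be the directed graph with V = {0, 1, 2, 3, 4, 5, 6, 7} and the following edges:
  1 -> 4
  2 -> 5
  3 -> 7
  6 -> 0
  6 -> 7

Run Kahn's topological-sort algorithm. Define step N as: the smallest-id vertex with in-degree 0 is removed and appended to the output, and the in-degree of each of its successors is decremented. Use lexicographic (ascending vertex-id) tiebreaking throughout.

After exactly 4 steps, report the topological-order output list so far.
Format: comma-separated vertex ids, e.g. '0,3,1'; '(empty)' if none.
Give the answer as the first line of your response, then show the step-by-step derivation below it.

1,2,3,4

step 1: output 1; order=[1]; indeg=(1,0,0,0,0,1,0,2)
step 2: output 2; order=[1,2]; indeg=(1,0,0,0,0,0,0,2)
step 3: output 3; order=[1,2,3]; indeg=(1,0,0,0,0,0,0,1)
step 4: output 4; order=[1,2,3,4]; indeg=(1,0,0,0,0,0,0,1)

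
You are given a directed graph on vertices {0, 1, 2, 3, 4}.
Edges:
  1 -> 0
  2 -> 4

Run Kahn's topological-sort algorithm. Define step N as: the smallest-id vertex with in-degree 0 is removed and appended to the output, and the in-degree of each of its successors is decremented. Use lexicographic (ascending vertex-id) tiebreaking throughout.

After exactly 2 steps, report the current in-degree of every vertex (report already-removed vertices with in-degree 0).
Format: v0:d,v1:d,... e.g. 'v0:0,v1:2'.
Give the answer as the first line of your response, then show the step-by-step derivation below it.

v0:0,v1:0,v2:0,v3:0,v4:1

step 1: output 1; order=[1]; indeg=(0,0,0,0,1)
step 2: output 0; order=[1,0]; indeg=(0,0,0,0,1)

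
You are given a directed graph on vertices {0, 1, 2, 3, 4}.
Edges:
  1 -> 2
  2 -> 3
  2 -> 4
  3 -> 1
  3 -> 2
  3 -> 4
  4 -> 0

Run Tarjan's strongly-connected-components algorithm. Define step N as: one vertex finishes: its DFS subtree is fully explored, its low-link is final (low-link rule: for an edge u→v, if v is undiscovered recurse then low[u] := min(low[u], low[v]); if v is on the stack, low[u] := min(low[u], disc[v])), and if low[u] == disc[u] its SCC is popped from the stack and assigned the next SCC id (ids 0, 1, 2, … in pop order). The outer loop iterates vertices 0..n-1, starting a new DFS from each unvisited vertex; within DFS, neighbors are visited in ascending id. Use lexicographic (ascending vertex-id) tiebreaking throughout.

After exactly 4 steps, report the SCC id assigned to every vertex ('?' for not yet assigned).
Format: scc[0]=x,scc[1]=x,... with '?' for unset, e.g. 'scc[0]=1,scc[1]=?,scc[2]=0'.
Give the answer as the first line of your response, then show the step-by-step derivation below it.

scc[0]=0,scc[1]=?,scc[2]=?,scc[3]=?,scc[4]=1

step 1: low=(low[0]=0,low[1]=?,low[2]=?,low[3]=?,low[4]=?); scc=(scc[0]=0,scc[1]=?,scc[2]=?,scc[3]=?,scc[4]=?)
step 2: low=(low[0]=0,low[1]=1,low[2]=2,low[3]=1,low[4]=4); scc=(scc[0]=0,scc[1]=?,scc[2]=?,scc[3]=?,scc[4]=1)
step 3: low=(low[0]=0,low[1]=1,low[2]=2,low[3]=1,low[4]=4); scc=(scc[0]=0,scc[1]=?,scc[2]=?,scc[3]=?,scc[4]=1)
step 4: low=(low[0]=0,low[1]=1,low[2]=1,low[3]=1,low[4]=4); scc=(scc[0]=0,scc[1]=?,scc[2]=?,scc[3]=?,scc[4]=1)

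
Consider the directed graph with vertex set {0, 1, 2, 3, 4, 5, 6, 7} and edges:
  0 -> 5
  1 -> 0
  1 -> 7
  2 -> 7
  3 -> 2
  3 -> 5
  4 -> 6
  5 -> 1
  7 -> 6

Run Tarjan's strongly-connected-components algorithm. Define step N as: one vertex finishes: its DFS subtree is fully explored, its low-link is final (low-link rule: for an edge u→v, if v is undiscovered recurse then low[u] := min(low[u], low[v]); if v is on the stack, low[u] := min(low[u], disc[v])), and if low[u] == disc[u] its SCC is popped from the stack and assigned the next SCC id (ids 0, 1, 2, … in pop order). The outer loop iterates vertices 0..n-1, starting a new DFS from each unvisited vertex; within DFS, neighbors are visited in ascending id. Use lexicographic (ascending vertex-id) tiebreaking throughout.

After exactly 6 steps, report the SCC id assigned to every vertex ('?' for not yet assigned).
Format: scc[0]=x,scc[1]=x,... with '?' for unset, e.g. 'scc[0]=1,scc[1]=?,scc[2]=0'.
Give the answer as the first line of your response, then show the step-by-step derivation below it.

scc[0]=2,scc[1]=2,scc[2]=3,scc[3]=?,scc[4]=?,scc[5]=2,scc[6]=0,scc[7]=1

step 1: low=(low[0]=0,low[1]=0,low[2]=?,low[3]=?,low[4]=?,low[5]=1,low[6]=4,low[7]=3); scc=(scc[0]=?,scc[1]=?,scc[2]=?,scc[3]=?,scc[4]=?,scc[5]=?,scc[6]=0,scc[7]=?)
step 2: low=(low[0]=0,low[1]=0,low[2]=?,low[3]=?,low[4]=?,low[5]=1,low[6]=4,low[7]=3); scc=(scc[0]=?,scc[1]=?,scc[2]=?,scc[3]=?,scc[4]=?,scc[5]=?,scc[6]=0,scc[7]=1)
step 3: low=(low[0]=0,low[1]=0,low[2]=?,low[3]=?,low[4]=?,low[5]=1,low[6]=4,low[7]=3); scc=(scc[0]=?,scc[1]=?,scc[2]=?,scc[3]=?,scc[4]=?,scc[5]=?,scc[6]=0,scc[7]=1)
step 4: low=(low[0]=0,low[1]=0,low[2]=?,low[3]=?,low[4]=?,low[5]=0,low[6]=4,low[7]=3); scc=(scc[0]=?,scc[1]=?,scc[2]=?,scc[3]=?,scc[4]=?,scc[5]=?,scc[6]=0,scc[7]=1)
step 5: low=(low[0]=0,low[1]=0,low[2]=?,low[3]=?,low[4]=?,low[5]=0,low[6]=4,low[7]=3); scc=(scc[0]=2,scc[1]=2,scc[2]=?,scc[3]=?,scc[4]=?,scc[5]=2,scc[6]=0,scc[7]=1)
step 6: low=(low[0]=0,low[1]=0,low[2]=5,low[3]=?,low[4]=?,low[5]=0,low[6]=4,low[7]=3); scc=(scc[0]=2,scc[1]=2,scc[2]=3,scc[3]=?,scc[4]=?,scc[5]=2,scc[6]=0,scc[7]=1)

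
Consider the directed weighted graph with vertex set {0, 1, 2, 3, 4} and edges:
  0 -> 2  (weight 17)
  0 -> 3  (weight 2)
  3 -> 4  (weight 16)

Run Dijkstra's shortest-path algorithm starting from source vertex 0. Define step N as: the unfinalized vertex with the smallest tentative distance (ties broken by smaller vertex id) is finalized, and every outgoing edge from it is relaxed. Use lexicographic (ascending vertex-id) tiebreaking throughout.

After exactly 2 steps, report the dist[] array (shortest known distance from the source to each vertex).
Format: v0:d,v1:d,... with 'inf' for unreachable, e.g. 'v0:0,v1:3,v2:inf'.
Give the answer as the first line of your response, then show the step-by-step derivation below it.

v0:0,v1:inf,v2:17,v3:2,v4:18

step 1: dist = v0:0,v1:inf,v2:17,v3:2,v4:inf
step 2: dist = v0:0,v1:inf,v2:17,v3:2,v4:18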